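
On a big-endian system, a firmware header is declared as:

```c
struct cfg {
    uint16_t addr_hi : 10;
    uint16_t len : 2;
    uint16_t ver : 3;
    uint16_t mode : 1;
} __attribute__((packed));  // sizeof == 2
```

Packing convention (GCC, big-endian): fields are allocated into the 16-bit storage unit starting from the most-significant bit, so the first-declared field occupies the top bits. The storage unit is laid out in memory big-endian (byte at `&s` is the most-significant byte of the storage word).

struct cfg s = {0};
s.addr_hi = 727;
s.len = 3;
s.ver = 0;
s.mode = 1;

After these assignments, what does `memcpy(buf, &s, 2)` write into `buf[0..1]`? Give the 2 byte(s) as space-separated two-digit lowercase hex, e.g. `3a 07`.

[6+:10] addr_hi=727 & 0x3ff = 0x2d7; word=0xb5c0
[4+:2] len=3 & 0x3 = 0x3; word=0xb5f0
[1+:3] ver=0 & 0x7 = 0x0; word=0xb5f0
[0+:1] mode=1 & 0x1 = 0x1; word=0xb5f1
word = 0xb5f1 → big-endian bytes:
  [0]=0xb5  [1]=0xf1

b5 f1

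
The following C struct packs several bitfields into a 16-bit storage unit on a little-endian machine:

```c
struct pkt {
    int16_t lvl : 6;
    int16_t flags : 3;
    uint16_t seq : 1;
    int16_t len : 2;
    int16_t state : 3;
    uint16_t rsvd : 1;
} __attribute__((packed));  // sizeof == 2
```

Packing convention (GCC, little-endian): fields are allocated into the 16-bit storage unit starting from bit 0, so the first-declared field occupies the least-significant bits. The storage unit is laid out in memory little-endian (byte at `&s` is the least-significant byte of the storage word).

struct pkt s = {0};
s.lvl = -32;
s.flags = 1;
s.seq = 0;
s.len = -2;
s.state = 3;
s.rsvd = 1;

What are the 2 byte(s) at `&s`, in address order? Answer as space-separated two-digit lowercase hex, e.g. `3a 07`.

60 b8

lvl:6 = -32 → 0x20 << 0 → word 0x0020
flags:3 = 1 → 0x1 << 6 → word 0x0060
seq:1 = 0 → 0x0 << 9 → word 0x0060
len:2 = -2 → 0x2 << 10 → word 0x0860
state:3 = 3 → 0x3 << 12 → word 0x3860
rsvd:1 = 1 → 0x1 << 15 → word 0xb860
word = 0xb860 → little-endian bytes:
  [0]=0x60  [1]=0xb8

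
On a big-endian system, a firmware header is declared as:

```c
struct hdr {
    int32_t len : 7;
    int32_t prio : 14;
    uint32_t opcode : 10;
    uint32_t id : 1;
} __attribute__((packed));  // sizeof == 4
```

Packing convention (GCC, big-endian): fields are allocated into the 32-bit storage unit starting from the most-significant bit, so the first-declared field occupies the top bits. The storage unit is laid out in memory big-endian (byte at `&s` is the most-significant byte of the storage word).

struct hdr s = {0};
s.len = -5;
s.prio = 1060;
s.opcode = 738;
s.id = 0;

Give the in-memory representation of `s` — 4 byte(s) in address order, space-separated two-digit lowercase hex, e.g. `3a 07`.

f6 21 25 c4

len:7 = -5 → 0x7b << 25 → word 0xf6000000
prio:14 = 1060 → 0x424 << 11 → word 0xf6212000
opcode:10 = 738 → 0x2e2 << 1 → word 0xf62125c4
id:1 = 0 → 0x0 << 0 → word 0xf62125c4
word = 0xf62125c4 → big-endian bytes:
  [0]=0xf6  [1]=0x21  [2]=0x25  [3]=0xc4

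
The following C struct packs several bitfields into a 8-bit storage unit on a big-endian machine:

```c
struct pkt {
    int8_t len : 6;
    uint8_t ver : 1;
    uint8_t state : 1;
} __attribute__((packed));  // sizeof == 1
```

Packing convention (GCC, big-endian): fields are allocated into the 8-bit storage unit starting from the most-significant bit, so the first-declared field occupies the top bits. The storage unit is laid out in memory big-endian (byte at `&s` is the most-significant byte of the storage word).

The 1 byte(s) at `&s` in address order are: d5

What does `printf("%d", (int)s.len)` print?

-11

[0]=0xd5 (big-endian) → word 0xd5
len [2+:6] = (word>>2) & 0x3f = 53  ←
ver [1+:1] = (word>>1) & 0x1 = 0
state [0+:1] = (word>>0) & 0x1 = 1
len signed 6b, MSB=1: 53 - 64 = -11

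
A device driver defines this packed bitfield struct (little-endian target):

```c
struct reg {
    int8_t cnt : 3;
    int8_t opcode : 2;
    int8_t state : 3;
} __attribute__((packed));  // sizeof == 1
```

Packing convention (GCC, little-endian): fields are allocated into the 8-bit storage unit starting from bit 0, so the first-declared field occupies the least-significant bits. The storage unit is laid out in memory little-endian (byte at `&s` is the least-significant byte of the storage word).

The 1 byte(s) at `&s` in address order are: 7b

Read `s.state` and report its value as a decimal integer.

3

[0]=0x7b (little-endian) → word 0x7b
cnt [0+:3] = (word>>0) & 0x7 = 3
opcode [3+:2] = (word>>3) & 0x3 = 3
state [5+:3] = (word>>5) & 0x7 = 3  ←
state signed 3b, MSB=0: value = 3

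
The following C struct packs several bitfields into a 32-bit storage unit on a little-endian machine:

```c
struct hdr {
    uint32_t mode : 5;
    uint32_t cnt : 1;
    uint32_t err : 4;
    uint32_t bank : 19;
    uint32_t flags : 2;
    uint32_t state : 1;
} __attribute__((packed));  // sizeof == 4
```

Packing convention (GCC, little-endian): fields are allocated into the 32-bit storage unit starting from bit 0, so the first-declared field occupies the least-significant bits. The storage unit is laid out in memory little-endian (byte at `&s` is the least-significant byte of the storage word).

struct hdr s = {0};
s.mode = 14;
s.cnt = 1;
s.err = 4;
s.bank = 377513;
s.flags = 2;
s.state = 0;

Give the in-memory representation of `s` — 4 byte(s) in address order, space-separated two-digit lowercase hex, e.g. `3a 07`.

2e a5 0a 57

mode:5 = 14 → 0xe << 0 → word 0x0000000e
cnt:1 = 1 → 0x1 << 5 → word 0x0000002e
err:4 = 4 → 0x4 << 6 → word 0x0000012e
bank:19 = 377513 → 0x5c2a9 << 10 → word 0x170aa52e
flags:2 = 2 → 0x2 << 29 → word 0x570aa52e
state:1 = 0 → 0x0 << 31 → word 0x570aa52e
word = 0x570aa52e → little-endian bytes:
  [0]=0x2e  [1]=0xa5  [2]=0x0a  [3]=0x57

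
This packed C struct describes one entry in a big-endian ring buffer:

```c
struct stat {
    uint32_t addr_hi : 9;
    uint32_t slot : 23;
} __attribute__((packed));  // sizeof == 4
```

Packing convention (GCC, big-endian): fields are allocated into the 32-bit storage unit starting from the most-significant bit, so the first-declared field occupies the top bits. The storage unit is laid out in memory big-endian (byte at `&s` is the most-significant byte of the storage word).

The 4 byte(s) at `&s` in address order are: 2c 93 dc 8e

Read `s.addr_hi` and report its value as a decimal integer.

89

[0]=0x2c [1]=0x93 [2]=0xdc [3]=0x8e (big-endian) → word 0x2c93dc8e
addr_hi:9 @ bit 23 → (0x2c93dc8e>>23)&0x1ff = 0x59  ←
slot:23 @ bit 0 → (0x2c93dc8e>>0)&0x7fffff = 0x13dc8e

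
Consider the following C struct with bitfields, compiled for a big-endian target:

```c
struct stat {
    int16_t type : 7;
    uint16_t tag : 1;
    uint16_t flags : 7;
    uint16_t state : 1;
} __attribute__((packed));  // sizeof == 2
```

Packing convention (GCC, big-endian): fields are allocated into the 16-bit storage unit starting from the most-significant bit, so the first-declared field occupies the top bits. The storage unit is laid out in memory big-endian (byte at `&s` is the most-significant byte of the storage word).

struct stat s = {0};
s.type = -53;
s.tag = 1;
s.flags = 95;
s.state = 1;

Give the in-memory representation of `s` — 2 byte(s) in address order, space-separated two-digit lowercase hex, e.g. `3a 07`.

type (7b) val=-53 bits=0x4b at bit 9: 0x9600
tag (1b) val=1 bits=0x1 at bit 8: 0x9700
flags (7b) val=95 bits=0x5f at bit 1: 0x97be
state (1b) val=1 bits=0x1 at bit 0: 0x97bf
word = 0x97bf → big-endian bytes:
  [0]=0x97  [1]=0xbf

97 bf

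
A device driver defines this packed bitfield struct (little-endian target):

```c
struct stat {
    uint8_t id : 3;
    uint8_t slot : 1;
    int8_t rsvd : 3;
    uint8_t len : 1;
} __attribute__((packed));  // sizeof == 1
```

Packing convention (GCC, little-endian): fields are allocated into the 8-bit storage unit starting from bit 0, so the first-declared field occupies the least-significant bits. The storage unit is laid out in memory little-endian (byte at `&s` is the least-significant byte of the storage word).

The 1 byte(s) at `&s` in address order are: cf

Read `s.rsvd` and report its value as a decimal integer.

[0]=0xcf (little-endian) → word 0xcf
id [0+:3] = (word>>0) & 0x7 = 7
slot [3+:1] = (word>>3) & 0x1 = 1
rsvd [4+:3] = (word>>4) & 0x7 = 4  ←
len [7+:1] = (word>>7) & 0x1 = 1
rsvd signed 3b, MSB=1: 4 - 8 = -4

-4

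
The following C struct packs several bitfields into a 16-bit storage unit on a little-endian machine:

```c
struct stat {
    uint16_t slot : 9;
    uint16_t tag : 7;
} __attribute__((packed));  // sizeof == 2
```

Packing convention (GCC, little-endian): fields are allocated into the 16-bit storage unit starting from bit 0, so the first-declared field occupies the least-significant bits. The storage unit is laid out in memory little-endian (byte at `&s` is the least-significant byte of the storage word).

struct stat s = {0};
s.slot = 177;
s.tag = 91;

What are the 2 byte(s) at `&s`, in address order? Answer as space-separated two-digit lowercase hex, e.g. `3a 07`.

b1 b6

slot (9b) val=177 bits=0xb1 at bit 0: 0x00b1
tag (7b) val=91 bits=0x5b at bit 9: 0xb6b1
word = 0xb6b1 → little-endian bytes:
  [0]=0xb1  [1]=0xb6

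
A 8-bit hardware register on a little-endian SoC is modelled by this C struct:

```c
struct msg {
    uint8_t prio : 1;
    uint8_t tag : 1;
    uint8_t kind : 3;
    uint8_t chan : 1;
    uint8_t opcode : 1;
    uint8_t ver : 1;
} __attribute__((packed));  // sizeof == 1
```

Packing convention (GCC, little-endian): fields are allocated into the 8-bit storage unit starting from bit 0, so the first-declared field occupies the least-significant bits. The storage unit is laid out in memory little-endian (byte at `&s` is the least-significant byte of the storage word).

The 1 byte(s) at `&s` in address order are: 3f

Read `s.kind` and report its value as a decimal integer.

[0]=0x3f (little-endian) → word 0x3f
prio [0+:1] = (word>>0) & 0x1 = 1
tag [1+:1] = (word>>1) & 0x1 = 1
kind [2+:3] = (word>>2) & 0x7 = 7  ←
chan [5+:1] = (word>>5) & 0x1 = 1
opcode [6+:1] = (word>>6) & 0x1 = 0
ver [7+:1] = (word>>7) & 0x1 = 0

7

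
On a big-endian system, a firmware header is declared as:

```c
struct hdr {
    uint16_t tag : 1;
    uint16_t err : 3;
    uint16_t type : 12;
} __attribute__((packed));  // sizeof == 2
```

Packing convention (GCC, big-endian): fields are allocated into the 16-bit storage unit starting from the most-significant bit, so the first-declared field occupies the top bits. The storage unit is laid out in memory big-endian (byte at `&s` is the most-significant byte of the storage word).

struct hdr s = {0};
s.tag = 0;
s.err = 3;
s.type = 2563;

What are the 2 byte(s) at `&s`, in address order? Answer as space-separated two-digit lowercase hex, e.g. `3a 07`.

3a 03

tag:1 = 0 → 0x0 << 15 → word 0x0000
err:3 = 3 → 0x3 << 12 → word 0x3000
type:12 = 2563 → 0xa03 << 0 → word 0x3a03
word = 0x3a03 → big-endian bytes:
  [0]=0x3a  [1]=0x03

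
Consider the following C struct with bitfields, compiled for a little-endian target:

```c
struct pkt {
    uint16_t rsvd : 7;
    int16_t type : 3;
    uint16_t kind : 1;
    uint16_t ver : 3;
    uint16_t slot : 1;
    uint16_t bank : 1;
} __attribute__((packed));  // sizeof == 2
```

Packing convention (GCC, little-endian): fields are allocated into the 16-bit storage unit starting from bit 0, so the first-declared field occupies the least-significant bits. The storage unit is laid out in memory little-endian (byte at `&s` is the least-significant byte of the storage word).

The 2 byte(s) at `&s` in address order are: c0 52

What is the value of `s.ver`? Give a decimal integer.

2

[0]=0xc0 [1]=0x52 (little-endian) → word 0x52c0
rsvd [0+:7] = (word>>0) & 0x7f = 64
type [7+:3] = (word>>7) & 0x7 = 5
kind [10+:1] = (word>>10) & 0x1 = 0
ver [11+:3] = (word>>11) & 0x7 = 2  ←
slot [14+:1] = (word>>14) & 0x1 = 1
bank [15+:1] = (word>>15) & 0x1 = 0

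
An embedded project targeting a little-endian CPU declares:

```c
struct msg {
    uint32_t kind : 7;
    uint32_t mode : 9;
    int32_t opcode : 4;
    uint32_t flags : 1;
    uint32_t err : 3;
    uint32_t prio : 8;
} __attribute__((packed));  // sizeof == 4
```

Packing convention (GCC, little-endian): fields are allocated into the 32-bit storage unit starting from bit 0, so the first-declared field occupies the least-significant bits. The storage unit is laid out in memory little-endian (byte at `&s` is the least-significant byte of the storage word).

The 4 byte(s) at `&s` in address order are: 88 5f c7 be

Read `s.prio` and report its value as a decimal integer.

190

[0]=0x88 [1]=0x5f [2]=0xc7 [3]=0xbe (little-endian) → word 0xbec75f88
kind:7 @ bit 0 → (0xbec75f88>>0)&0x7f = 0x8
mode:9 @ bit 7 → (0xbec75f88>>7)&0x1ff = 0xbf
opcode:4 @ bit 16 → (0xbec75f88>>16)&0xf = 0x7
flags:1 @ bit 20 → (0xbec75f88>>20)&0x1 = 0x0
err:3 @ bit 21 → (0xbec75f88>>21)&0x7 = 0x6
prio:8 @ bit 24 → (0xbec75f88>>24)&0xff = 0xbe  ←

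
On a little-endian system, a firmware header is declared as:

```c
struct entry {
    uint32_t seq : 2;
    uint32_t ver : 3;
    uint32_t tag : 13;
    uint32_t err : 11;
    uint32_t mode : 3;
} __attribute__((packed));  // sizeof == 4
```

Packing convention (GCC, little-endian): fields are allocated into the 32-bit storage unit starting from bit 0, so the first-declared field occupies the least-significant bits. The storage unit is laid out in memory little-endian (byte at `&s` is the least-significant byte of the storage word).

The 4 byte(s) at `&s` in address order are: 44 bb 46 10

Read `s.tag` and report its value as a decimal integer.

[0]=0x44 [1]=0xbb [2]=0x46 [3]=0x10 (little-endian) → word 0x1046bb44
seq [0+:2] = (word>>0) & 0x3 = 0
ver [2+:3] = (word>>2) & 0x7 = 1
tag [5+:13] = (word>>5) & 0x1fff = 5594  ←
err [18+:11] = (word>>18) & 0x7ff = 1041
mode [29+:3] = (word>>29) & 0x7 = 0

5594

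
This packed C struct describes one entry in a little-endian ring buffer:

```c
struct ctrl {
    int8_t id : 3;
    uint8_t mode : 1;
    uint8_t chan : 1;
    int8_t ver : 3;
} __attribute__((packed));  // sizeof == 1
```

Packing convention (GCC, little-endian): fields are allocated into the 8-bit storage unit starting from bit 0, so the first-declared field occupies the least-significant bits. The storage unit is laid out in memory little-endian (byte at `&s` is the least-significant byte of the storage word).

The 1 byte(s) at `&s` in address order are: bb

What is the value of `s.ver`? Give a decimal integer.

-3

[0]=0xbb (little-endian) → word 0xbb
id:3 @ bit 0 → (0xbb>>0)&0x7 = 0x3
mode:1 @ bit 3 → (0xbb>>3)&0x1 = 0x1
chan:1 @ bit 4 → (0xbb>>4)&0x1 = 0x1
ver:3 @ bit 5 → (0xbb>>5)&0x7 = 0x5  ←
ver signed 3b, MSB=1: 5 - 8 = -3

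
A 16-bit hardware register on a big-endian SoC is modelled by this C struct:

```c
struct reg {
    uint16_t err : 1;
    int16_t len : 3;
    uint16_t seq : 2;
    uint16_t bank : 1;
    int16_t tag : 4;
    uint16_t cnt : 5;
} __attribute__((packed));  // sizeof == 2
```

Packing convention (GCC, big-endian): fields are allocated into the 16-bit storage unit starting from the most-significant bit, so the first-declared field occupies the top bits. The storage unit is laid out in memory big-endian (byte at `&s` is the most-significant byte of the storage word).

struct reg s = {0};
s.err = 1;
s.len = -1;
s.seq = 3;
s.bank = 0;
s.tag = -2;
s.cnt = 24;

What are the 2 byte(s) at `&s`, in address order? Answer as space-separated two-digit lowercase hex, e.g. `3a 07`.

[15+:1] err=1 & 0x1 = 0x1; word=0x8000
[12+:3] len=-1 & 0x7 = 0x7; word=0xf000
[10+:2] seq=3 & 0x3 = 0x3; word=0xfc00
[9+:1] bank=0 & 0x1 = 0x0; word=0xfc00
[5+:4] tag=-2 & 0xf = 0xe; word=0xfdc0
[0+:5] cnt=24 & 0x1f = 0x18; word=0xfdd8
word = 0xfdd8 → big-endian bytes:
  [0]=0xfd  [1]=0xd8

fd d8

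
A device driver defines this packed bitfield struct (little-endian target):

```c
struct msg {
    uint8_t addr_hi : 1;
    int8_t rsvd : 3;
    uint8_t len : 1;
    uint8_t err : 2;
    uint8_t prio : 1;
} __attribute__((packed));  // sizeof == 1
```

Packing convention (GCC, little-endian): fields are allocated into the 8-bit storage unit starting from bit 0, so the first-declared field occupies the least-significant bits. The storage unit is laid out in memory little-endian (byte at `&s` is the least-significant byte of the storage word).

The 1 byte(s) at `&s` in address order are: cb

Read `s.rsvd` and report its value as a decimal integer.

[0]=0xcb (little-endian) → word 0xcb
addr_hi:1 @ bit 0 → (0xcb>>0)&0x1 = 0x1
rsvd:3 @ bit 1 → (0xcb>>1)&0x7 = 0x5  ←
len:1 @ bit 4 → (0xcb>>4)&0x1 = 0x0
err:2 @ bit 5 → (0xcb>>5)&0x3 = 0x2
prio:1 @ bit 7 → (0xcb>>7)&0x1 = 0x1
rsvd signed 3b, MSB=1: 5 - 8 = -3

-3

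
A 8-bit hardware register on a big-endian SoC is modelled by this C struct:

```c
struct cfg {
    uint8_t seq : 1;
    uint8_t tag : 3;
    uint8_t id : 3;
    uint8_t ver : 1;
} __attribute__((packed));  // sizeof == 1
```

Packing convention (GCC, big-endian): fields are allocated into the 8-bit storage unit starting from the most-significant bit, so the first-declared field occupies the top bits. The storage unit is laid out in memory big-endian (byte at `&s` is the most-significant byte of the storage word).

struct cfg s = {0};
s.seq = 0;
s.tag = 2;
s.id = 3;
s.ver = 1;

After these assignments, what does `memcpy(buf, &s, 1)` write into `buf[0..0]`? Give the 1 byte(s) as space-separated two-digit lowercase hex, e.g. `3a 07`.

seq:1 = 0 → 0x0 << 7 → word 0x00
tag:3 = 2 → 0x2 << 4 → word 0x20
id:3 = 3 → 0x3 << 1 → word 0x26
ver:1 = 1 → 0x1 << 0 → word 0x27
word = 0x27 → big-endian bytes:
  [0]=0x27

27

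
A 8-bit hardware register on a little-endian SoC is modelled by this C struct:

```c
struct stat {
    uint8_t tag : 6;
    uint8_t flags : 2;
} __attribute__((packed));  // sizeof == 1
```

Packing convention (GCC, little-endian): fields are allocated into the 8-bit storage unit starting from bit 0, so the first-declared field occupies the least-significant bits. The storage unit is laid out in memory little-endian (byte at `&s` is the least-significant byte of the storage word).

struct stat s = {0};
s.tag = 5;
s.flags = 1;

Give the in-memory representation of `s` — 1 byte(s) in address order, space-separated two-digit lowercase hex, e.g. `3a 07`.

[0+:6] tag=5 & 0x3f = 0x5; word=0x05
[6+:2] flags=1 & 0x3 = 0x1; word=0x45
word = 0x45 → little-endian bytes:
  [0]=0x45

45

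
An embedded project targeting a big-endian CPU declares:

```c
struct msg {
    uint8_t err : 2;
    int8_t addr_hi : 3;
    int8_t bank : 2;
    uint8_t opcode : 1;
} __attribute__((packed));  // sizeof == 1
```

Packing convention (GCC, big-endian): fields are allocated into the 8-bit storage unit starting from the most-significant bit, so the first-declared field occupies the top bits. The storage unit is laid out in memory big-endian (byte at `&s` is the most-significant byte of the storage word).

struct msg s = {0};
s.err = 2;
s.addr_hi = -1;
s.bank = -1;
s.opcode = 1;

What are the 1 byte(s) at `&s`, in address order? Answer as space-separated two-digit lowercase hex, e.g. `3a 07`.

[6+:2] err=2 & 0x3 = 0x2; word=0x80
[3+:3] addr_hi=-1 & 0x7 = 0x7; word=0xb8
[1+:2] bank=-1 & 0x3 = 0x3; word=0xbe
[0+:1] opcode=1 & 0x1 = 0x1; word=0xbf
word = 0xbf → big-endian bytes:
  [0]=0xbf

bf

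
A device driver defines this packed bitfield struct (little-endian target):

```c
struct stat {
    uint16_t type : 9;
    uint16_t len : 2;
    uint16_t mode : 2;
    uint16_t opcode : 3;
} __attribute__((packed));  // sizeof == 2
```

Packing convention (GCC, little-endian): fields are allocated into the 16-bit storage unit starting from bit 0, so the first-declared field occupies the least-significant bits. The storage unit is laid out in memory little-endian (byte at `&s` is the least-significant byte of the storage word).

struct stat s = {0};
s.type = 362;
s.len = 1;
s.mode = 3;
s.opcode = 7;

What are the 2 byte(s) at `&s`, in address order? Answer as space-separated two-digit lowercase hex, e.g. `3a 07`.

type (9b) val=362 bits=0x16a at bit 0: 0x016a
len (2b) val=1 bits=0x1 at bit 9: 0x036a
mode (2b) val=3 bits=0x3 at bit 11: 0x1b6a
opcode (3b) val=7 bits=0x7 at bit 13: 0xfb6a
word = 0xfb6a → little-endian bytes:
  [0]=0x6a  [1]=0xfb

6a fb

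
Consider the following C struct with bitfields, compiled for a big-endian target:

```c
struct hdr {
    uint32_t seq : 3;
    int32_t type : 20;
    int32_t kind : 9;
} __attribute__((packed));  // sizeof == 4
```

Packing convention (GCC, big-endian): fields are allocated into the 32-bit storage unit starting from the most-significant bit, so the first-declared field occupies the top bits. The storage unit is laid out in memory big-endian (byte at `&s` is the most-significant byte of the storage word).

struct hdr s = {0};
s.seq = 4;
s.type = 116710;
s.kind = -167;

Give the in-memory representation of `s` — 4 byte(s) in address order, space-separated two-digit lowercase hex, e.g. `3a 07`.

83 8f cd 59

[29+:3] seq=4 & 0x7 = 0x4; word=0x80000000
[9+:20] type=116710 & 0xfffff = 0x1c7e6; word=0x838fcc00
[0+:9] kind=-167 & 0x1ff = 0x159; word=0x838fcd59
word = 0x838fcd59 → big-endian bytes:
  [0]=0x83  [1]=0x8f  [2]=0xcd  [3]=0x59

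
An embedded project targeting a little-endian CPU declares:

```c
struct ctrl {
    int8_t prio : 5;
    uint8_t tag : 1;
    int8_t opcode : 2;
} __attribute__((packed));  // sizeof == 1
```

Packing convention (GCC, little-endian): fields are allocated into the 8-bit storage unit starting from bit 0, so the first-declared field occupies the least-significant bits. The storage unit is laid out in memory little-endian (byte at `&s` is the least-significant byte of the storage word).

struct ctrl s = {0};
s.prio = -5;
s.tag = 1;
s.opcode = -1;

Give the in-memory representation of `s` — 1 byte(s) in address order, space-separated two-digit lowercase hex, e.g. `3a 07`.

prio (5b) val=-5 bits=0x1b at bit 0: 0x1b
tag (1b) val=1 bits=0x1 at bit 5: 0x3b
opcode (2b) val=-1 bits=0x3 at bit 6: 0xfb
word = 0xfb → little-endian bytes:
  [0]=0xfb

fb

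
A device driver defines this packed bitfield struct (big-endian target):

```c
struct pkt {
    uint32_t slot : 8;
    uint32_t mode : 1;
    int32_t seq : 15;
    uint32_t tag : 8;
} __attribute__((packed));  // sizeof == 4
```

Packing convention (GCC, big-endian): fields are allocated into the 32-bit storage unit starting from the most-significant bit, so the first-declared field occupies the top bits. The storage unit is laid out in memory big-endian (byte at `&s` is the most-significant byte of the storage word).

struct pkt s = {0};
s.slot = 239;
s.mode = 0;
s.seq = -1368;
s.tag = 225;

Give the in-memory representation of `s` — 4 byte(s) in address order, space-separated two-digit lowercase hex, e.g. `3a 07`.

ef 7a a8 e1

slot (8b) val=239 bits=0xef at bit 24: 0xef000000
mode (1b) val=0 bits=0x0 at bit 23: 0xef000000
seq (15b) val=-1368 bits=0x7aa8 at bit 8: 0xef7aa800
tag (8b) val=225 bits=0xe1 at bit 0: 0xef7aa8e1
word = 0xef7aa8e1 → big-endian bytes:
  [0]=0xef  [1]=0x7a  [2]=0xa8  [3]=0xe1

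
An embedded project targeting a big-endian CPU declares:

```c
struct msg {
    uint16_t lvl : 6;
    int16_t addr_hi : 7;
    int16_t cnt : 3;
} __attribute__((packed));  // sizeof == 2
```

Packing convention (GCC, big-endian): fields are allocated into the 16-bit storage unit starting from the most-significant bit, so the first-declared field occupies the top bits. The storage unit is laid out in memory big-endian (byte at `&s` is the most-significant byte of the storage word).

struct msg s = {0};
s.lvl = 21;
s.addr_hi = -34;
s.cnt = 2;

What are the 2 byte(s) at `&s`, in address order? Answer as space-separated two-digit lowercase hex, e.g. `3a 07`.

lvl (6b) val=21 bits=0x15 at bit 10: 0x5400
addr_hi (7b) val=-34 bits=0x5e at bit 3: 0x56f0
cnt (3b) val=2 bits=0x2 at bit 0: 0x56f2
word = 0x56f2 → big-endian bytes:
  [0]=0x56  [1]=0xf2

56 f2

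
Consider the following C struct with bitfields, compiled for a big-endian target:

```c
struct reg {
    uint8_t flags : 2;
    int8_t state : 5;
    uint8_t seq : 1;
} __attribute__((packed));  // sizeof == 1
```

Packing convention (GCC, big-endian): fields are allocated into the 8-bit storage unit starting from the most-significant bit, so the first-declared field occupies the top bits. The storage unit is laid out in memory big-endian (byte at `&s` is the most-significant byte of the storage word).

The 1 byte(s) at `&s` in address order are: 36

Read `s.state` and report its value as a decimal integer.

[0]=0x36 (big-endian) → word 0x36
flags [6+:2] = (word>>6) & 0x3 = 0
state [1+:5] = (word>>1) & 0x1f = 27  ←
seq [0+:1] = (word>>0) & 0x1 = 0
state signed 5b, MSB=1: 27 - 32 = -5

-5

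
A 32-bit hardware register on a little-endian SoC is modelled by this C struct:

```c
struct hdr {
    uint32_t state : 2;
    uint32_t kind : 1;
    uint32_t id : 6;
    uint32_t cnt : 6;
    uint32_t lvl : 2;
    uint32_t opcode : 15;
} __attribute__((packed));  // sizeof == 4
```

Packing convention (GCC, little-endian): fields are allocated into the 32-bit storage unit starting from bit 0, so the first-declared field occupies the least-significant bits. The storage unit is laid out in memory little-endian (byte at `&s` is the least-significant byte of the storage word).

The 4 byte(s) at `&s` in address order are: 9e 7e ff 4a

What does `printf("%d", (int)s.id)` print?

[0]=0x9e [1]=0x7e [2]=0xff [3]=0x4a (little-endian) → word 0x4aff7e9e
state [0+:2] = (word>>0) & 0x3 = 2
kind [2+:1] = (word>>2) & 0x1 = 1
id [3+:6] = (word>>3) & 0x3f = 19  ←
cnt [9+:6] = (word>>9) & 0x3f = 63
lvl [15+:2] = (word>>15) & 0x3 = 2
opcode [17+:15] = (word>>17) & 0x7fff = 9599

19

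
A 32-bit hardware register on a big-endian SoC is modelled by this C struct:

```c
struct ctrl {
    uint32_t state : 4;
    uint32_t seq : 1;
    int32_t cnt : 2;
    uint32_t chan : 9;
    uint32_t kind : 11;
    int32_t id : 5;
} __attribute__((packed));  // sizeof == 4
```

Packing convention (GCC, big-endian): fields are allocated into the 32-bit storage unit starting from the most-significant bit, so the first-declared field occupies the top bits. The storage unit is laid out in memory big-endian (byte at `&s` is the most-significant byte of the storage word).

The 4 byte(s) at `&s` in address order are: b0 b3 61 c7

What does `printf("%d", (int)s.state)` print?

[0]=0xb0 [1]=0xb3 [2]=0x61 [3]=0xc7 (big-endian) → word 0xb0b361c7
state [28+:4] = (word>>28) & 0xf = 11  ←
seq [27+:1] = (word>>27) & 0x1 = 0
cnt [25+:2] = (word>>25) & 0x3 = 0
chan [16+:9] = (word>>16) & 0x1ff = 179
kind [5+:11] = (word>>5) & 0x7ff = 782
id [0+:5] = (word>>0) & 0x1f = 7

11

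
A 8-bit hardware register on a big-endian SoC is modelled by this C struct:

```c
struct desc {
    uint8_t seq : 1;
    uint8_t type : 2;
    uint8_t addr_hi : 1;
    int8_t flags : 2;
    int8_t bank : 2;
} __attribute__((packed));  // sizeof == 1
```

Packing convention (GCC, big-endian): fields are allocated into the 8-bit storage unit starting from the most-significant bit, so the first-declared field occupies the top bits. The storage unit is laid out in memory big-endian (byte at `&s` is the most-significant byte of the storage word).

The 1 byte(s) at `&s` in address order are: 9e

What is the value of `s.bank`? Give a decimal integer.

-2

[0]=0x9e (big-endian) → word 0x9e
seq [7+:1] = (word>>7) & 0x1 = 1
type [5+:2] = (word>>5) & 0x3 = 0
addr_hi [4+:1] = (word>>4) & 0x1 = 1
flags [2+:2] = (word>>2) & 0x3 = 3
bank [0+:2] = (word>>0) & 0x3 = 2  ←
bank signed 2b, MSB=1: 2 - 4 = -2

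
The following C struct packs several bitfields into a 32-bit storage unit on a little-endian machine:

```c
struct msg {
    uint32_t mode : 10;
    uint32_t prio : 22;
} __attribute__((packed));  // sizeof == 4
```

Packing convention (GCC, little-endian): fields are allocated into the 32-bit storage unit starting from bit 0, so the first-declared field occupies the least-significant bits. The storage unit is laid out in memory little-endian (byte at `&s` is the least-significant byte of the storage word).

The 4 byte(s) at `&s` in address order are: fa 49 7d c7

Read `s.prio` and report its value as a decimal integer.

3268434

[0]=0xfa [1]=0x49 [2]=0x7d [3]=0xc7 (little-endian) → word 0xc77d49fa
mode [0+:10] = (word>>0) & 0x3ff = 506
prio [10+:22] = (word>>10) & 0x3fffff = 3268434  ←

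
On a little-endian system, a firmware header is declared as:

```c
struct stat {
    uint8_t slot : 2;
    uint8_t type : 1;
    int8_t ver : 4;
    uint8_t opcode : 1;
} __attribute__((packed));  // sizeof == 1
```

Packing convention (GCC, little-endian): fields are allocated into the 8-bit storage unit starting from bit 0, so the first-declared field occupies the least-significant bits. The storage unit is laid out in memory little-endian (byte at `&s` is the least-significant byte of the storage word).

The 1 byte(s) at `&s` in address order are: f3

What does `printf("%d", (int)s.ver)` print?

[0]=0xf3 (little-endian) → word 0xf3
slot:2 @ bit 0 → (0xf3>>0)&0x3 = 0x3
type:1 @ bit 2 → (0xf3>>2)&0x1 = 0x0
ver:4 @ bit 3 → (0xf3>>3)&0xf = 0xe  ←
opcode:1 @ bit 7 → (0xf3>>7)&0x1 = 0x1
ver signed 4b, MSB=1: 14 - 16 = -2

-2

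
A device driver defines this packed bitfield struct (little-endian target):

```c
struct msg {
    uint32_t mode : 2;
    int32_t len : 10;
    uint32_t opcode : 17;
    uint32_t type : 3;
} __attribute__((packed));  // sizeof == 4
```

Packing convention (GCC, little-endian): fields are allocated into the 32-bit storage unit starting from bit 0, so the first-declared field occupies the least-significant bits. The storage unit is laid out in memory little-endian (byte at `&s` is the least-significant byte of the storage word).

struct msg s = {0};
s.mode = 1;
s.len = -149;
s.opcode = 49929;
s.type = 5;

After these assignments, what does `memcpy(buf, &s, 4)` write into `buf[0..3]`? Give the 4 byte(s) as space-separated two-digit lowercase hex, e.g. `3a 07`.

mode (2b) val=1 bits=0x1 at bit 0: 0x00000001
len (10b) val=-149 bits=0x36b at bit 2: 0x00000dad
opcode (17b) val=49929 bits=0xc309 at bit 12: 0x0c309dad
type (3b) val=5 bits=0x5 at bit 29: 0xac309dad
word = 0xac309dad → little-endian bytes:
  [0]=0xad  [1]=0x9d  [2]=0x30  [3]=0xac

ad 9d 30 ac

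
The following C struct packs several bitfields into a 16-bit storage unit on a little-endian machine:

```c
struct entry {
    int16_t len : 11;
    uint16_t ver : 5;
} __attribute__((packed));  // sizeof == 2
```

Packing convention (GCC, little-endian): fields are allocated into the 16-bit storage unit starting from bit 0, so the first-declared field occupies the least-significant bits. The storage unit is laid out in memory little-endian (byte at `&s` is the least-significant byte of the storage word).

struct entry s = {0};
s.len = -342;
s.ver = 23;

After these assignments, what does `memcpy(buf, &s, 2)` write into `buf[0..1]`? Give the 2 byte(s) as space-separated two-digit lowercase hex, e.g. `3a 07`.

aa be

len (11b) val=-342 bits=0x6aa at bit 0: 0x06aa
ver (5b) val=23 bits=0x17 at bit 11: 0xbeaa
word = 0xbeaa → little-endian bytes:
  [0]=0xaa  [1]=0xbe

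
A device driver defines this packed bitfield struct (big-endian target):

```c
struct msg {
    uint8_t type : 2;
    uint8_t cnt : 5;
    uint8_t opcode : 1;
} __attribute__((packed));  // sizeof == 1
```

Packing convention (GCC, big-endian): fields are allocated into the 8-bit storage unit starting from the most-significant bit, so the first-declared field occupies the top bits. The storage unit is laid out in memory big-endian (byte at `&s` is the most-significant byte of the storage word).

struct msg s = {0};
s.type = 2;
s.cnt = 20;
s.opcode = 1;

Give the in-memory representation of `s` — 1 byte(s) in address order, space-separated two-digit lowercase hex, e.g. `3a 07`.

[6+:2] type=2 & 0x3 = 0x2; word=0x80
[1+:5] cnt=20 & 0x1f = 0x14; word=0xa8
[0+:1] opcode=1 & 0x1 = 0x1; word=0xa9
word = 0xa9 → big-endian bytes:
  [0]=0xa9

a9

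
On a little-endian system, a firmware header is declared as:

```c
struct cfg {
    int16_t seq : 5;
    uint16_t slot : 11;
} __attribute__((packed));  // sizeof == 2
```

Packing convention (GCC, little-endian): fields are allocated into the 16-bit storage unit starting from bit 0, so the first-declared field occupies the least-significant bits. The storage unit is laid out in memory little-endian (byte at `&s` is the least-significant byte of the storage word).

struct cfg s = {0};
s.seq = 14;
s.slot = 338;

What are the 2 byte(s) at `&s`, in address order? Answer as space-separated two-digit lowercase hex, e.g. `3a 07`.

4e 2a

seq (5b) val=14 bits=0xe at bit 0: 0x000e
slot (11b) val=338 bits=0x152 at bit 5: 0x2a4e
word = 0x2a4e → little-endian bytes:
  [0]=0x4e  [1]=0x2a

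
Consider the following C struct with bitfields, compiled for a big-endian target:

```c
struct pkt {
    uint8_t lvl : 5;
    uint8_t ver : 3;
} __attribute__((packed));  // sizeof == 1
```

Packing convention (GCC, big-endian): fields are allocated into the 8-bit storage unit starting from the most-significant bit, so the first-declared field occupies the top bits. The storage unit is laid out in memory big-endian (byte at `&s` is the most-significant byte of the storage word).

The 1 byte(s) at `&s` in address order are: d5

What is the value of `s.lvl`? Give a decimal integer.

[0]=0xd5 (big-endian) → word 0xd5
lvl [3+:5] = (word>>3) & 0x1f = 26  ←
ver [0+:3] = (word>>0) & 0x7 = 5

26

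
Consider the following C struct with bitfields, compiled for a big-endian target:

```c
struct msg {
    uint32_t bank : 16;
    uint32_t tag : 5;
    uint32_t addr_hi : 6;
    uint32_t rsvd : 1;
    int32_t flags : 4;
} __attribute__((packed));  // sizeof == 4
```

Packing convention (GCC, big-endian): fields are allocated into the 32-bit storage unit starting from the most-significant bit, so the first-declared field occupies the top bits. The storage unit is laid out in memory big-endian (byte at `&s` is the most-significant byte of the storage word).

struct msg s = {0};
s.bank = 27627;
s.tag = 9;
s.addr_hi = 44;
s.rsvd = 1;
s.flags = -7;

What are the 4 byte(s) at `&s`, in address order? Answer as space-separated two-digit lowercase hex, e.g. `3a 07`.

[16+:16] bank=27627 & 0xffff = 0x6beb; word=0x6beb0000
[11+:5] tag=9 & 0x1f = 0x9; word=0x6beb4800
[5+:6] addr_hi=44 & 0x3f = 0x2c; word=0x6beb4d80
[4+:1] rsvd=1 & 0x1 = 0x1; word=0x6beb4d90
[0+:4] flags=-7 & 0xf = 0x9; word=0x6beb4d99
word = 0x6beb4d99 → big-endian bytes:
  [0]=0x6b  [1]=0xeb  [2]=0x4d  [3]=0x99

6b eb 4d 99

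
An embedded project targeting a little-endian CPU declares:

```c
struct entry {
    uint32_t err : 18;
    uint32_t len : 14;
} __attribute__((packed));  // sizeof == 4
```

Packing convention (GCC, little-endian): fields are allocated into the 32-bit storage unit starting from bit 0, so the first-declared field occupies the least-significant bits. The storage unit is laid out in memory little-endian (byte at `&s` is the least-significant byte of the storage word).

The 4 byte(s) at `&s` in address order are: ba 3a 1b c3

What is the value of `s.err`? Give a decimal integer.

[0]=0xba [1]=0x3a [2]=0x1b [3]=0xc3 (little-endian) → word 0xc31b3aba
err:18 @ bit 0 → (0xc31b3aba>>0)&0x3ffff = 0x33aba  ←
len:14 @ bit 18 → (0xc31b3aba>>18)&0x3fff = 0x30c6

211642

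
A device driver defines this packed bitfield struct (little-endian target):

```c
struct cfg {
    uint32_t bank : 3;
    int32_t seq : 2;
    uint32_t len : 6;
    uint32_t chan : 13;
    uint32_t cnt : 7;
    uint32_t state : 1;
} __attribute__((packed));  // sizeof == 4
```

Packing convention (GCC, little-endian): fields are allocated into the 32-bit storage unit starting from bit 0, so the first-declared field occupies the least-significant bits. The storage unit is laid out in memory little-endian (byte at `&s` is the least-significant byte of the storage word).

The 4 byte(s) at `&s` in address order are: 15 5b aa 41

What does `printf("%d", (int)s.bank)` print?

[0]=0x15 [1]=0x5b [2]=0xaa [3]=0x41 (little-endian) → word 0x41aa5b15
bank [0+:3] = (word>>0) & 0x7 = 5  ←
seq [3+:2] = (word>>3) & 0x3 = 2
len [5+:6] = (word>>5) & 0x3f = 24
chan [11+:13] = (word>>11) & 0x1fff = 5451
cnt [24+:7] = (word>>24) & 0x7f = 65
state [31+:1] = (word>>31) & 0x1 = 0

5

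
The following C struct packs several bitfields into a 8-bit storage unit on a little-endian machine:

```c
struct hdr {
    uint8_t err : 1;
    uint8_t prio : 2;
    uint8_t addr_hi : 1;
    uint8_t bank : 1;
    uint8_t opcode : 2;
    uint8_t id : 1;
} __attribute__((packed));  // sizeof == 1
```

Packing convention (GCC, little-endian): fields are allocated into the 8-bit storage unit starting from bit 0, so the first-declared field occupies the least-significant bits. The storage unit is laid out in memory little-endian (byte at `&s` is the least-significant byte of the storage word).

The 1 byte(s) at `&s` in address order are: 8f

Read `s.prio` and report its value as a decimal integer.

[0]=0x8f (little-endian) → word 0x8f
err [0+:1] = (word>>0) & 0x1 = 1
prio [1+:2] = (word>>1) & 0x3 = 3  ←
addr_hi [3+:1] = (word>>3) & 0x1 = 1
bank [4+:1] = (word>>4) & 0x1 = 0
opcode [5+:2] = (word>>5) & 0x3 = 0
id [7+:1] = (word>>7) & 0x1 = 1

3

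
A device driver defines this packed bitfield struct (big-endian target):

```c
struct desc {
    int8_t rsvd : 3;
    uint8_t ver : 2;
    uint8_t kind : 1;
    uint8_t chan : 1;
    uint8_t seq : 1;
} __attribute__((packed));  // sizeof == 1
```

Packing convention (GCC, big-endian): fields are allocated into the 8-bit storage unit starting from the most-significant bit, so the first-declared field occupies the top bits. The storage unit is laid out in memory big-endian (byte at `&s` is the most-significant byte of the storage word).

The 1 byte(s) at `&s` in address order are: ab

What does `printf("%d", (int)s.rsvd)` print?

[0]=0xab (big-endian) → word 0xab
rsvd:3 @ bit 5 → (0xab>>5)&0x7 = 0x5  ←
ver:2 @ bit 3 → (0xab>>3)&0x3 = 0x1
kind:1 @ bit 2 → (0xab>>2)&0x1 = 0x0
chan:1 @ bit 1 → (0xab>>1)&0x1 = 0x1
seq:1 @ bit 0 → (0xab>>0)&0x1 = 0x1
rsvd signed 3b, MSB=1: 5 - 8 = -3

-3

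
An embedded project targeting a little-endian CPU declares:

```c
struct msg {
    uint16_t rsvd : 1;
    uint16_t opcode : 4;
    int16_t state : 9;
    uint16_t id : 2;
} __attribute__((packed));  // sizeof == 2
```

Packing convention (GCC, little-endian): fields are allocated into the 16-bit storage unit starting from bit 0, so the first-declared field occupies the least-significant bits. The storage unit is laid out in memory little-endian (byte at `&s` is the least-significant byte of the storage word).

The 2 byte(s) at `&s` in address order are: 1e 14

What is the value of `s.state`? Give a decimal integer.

[0]=0x1e [1]=0x14 (little-endian) → word 0x141e
rsvd [0+:1] = (word>>0) & 0x1 = 0
opcode [1+:4] = (word>>1) & 0xf = 15
state [5+:9] = (word>>5) & 0x1ff = 160  ←
id [14+:2] = (word>>14) & 0x3 = 0
state signed 9b, MSB=0: value = 160

160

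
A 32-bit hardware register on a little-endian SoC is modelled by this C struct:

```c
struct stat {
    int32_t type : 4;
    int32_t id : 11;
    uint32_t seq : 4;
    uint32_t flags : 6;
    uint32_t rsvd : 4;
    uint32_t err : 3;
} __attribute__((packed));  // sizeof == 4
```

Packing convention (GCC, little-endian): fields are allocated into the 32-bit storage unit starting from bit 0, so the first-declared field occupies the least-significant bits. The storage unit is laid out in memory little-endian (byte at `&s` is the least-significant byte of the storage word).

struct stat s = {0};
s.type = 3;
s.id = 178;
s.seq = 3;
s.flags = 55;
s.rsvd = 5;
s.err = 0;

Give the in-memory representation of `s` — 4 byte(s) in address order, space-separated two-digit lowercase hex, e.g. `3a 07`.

23 8b b9 0b

type:4 = 3 → 0x3 << 0 → word 0x00000003
id:11 = 178 → 0xb2 << 4 → word 0x00000b23
seq:4 = 3 → 0x3 << 15 → word 0x00018b23
flags:6 = 55 → 0x37 << 19 → word 0x01b98b23
rsvd:4 = 5 → 0x5 << 25 → word 0x0bb98b23
err:3 = 0 → 0x0 << 29 → word 0x0bb98b23
word = 0x0bb98b23 → little-endian bytes:
  [0]=0x23  [1]=0x8b  [2]=0xb9  [3]=0x0b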